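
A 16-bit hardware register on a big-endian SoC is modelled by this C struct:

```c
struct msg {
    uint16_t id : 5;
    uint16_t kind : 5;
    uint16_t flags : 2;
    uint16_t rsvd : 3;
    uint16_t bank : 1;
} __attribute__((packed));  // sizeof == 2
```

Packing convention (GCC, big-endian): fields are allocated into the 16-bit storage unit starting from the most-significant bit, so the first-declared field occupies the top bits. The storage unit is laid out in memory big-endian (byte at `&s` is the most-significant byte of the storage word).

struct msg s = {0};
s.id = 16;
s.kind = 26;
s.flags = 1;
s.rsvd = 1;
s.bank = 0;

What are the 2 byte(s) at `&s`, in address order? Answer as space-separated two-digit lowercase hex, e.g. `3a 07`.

id (5b) val=16 bits=0x10 at bit 11: 0x8000
kind (5b) val=26 bits=0x1a at bit 6: 0x8680
flags (2b) val=1 bits=0x1 at bit 4: 0x8690
rsvd (3b) val=1 bits=0x1 at bit 1: 0x8692
bank (1b) val=0 bits=0x0 at bit 0: 0x8692
word = 0x8692 → big-endian bytes:
  [0]=0x86  [1]=0x92

86 92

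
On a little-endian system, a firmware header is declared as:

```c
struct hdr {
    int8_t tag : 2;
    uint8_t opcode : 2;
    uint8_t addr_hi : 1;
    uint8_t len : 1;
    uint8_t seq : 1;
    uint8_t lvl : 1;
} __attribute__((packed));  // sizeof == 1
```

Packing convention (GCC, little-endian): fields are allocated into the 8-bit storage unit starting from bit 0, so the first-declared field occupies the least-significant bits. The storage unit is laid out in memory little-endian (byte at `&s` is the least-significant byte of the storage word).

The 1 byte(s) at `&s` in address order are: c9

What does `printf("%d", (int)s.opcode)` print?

[0]=0xc9 (little-endian) → word 0xc9
tag [0+:2] = (word>>0) & 0x3 = 1
opcode [2+:2] = (word>>2) & 0x3 = 2  ←
addr_hi [4+:1] = (word>>4) & 0x1 = 0
len [5+:1] = (word>>5) & 0x1 = 0
seq [6+:1] = (word>>6) & 0x1 = 1
lvl [7+:1] = (word>>7) & 0x1 = 1

2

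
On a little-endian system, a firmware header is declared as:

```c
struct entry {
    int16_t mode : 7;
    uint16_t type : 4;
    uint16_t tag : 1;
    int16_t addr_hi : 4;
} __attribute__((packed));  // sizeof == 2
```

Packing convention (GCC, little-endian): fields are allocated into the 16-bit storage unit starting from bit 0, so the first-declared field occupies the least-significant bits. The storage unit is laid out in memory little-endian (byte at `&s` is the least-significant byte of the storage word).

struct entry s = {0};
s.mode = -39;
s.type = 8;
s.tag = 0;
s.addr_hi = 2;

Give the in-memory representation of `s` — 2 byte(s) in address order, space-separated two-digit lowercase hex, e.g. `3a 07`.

mode (7b) val=-39 bits=0x59 at bit 0: 0x0059
type (4b) val=8 bits=0x8 at bit 7: 0x0459
tag (1b) val=0 bits=0x0 at bit 11: 0x0459
addr_hi (4b) val=2 bits=0x2 at bit 12: 0x2459
word = 0x2459 → little-endian bytes:
  [0]=0x59  [1]=0x24

59 24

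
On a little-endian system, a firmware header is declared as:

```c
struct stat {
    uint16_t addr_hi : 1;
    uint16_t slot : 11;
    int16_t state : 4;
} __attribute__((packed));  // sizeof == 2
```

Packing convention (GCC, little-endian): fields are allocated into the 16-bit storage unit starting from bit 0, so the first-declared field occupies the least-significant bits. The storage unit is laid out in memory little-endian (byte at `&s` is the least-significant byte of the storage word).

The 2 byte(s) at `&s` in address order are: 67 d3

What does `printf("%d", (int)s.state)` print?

[0]=0x67 [1]=0xd3 (little-endian) → word 0xd367
addr_hi:1 @ bit 0 → (0xd367>>0)&0x1 = 0x1
slot:11 @ bit 1 → (0xd367>>1)&0x7ff = 0x1b3
state:4 @ bit 12 → (0xd367>>12)&0xf = 0xd  ←
state signed 4b, MSB=1: 13 - 16 = -3

-3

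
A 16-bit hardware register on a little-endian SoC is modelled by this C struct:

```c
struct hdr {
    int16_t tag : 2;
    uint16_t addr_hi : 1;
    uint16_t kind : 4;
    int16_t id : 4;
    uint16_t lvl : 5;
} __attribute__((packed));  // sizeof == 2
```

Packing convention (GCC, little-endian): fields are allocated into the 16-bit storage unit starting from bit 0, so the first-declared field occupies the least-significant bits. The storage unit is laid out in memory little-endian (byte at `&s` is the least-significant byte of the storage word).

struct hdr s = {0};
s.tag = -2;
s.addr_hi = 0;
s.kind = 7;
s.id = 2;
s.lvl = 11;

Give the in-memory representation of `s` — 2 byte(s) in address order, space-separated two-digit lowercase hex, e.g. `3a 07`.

tag:2 = -2 → 0x2 << 0 → word 0x0002
addr_hi:1 = 0 → 0x0 << 2 → word 0x0002
kind:4 = 7 → 0x7 << 3 → word 0x003a
id:4 = 2 → 0x2 << 7 → word 0x013a
lvl:5 = 11 → 0xb << 11 → word 0x593a
word = 0x593a → little-endian bytes:
  [0]=0x3a  [1]=0x59

3a 59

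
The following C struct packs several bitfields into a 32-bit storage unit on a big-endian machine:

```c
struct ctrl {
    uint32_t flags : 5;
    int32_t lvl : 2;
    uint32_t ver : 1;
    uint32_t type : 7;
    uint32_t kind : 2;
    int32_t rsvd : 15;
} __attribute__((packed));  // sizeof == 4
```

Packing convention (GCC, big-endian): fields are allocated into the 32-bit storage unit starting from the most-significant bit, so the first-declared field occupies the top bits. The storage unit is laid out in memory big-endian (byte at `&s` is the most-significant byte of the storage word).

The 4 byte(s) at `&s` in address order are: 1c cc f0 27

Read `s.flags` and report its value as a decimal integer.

[0]=0x1c [1]=0xcc [2]=0xf0 [3]=0x27 (big-endian) → word 0x1cccf027
flags:5 @ bit 27 → (0x1cccf027>>27)&0x1f = 0x3  ←
lvl:2 @ bit 25 → (0x1cccf027>>25)&0x3 = 0x2
ver:1 @ bit 24 → (0x1cccf027>>24)&0x1 = 0x0
type:7 @ bit 17 → (0x1cccf027>>17)&0x7f = 0x66
kind:2 @ bit 15 → (0x1cccf027>>15)&0x3 = 0x1
rsvd:15 @ bit 0 → (0x1cccf027>>0)&0x7fff = 0x7027

3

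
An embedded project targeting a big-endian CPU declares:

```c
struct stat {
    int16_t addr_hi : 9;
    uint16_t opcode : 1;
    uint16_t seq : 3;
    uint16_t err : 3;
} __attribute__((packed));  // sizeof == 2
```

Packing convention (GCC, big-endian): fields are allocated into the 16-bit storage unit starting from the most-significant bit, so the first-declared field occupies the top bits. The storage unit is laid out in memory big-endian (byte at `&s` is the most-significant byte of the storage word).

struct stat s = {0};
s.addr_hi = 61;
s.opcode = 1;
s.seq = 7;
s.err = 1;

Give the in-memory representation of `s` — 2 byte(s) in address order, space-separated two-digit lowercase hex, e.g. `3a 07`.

[7+:9] addr_hi=61 & 0x1ff = 0x3d; word=0x1e80
[6+:1] opcode=1 & 0x1 = 0x1; word=0x1ec0
[3+:3] seq=7 & 0x7 = 0x7; word=0x1ef8
[0+:3] err=1 & 0x7 = 0x1; word=0x1ef9
word = 0x1ef9 → big-endian bytes:
  [0]=0x1e  [1]=0xf9

1e f9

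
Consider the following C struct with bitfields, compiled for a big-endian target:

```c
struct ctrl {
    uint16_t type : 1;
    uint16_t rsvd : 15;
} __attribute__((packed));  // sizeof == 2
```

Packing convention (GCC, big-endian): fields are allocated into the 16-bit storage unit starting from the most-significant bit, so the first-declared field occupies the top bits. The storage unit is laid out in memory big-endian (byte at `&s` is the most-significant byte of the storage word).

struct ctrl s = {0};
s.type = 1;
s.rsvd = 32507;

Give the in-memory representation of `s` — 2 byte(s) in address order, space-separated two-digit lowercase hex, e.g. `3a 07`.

type:1 = 1 → 0x1 << 15 → word 0x8000
rsvd:15 = 32507 → 0x7efb << 0 → word 0xfefb
word = 0xfefb → big-endian bytes:
  [0]=0xfe  [1]=0xfb

fe fb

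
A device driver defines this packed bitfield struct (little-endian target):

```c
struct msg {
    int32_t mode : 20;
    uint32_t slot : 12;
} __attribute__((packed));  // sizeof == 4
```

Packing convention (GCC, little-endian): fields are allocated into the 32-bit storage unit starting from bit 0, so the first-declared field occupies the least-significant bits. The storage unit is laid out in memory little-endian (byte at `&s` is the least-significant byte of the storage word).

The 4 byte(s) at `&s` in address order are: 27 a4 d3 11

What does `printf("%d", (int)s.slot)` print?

285

[0]=0x27 [1]=0xa4 [2]=0xd3 [3]=0x11 (little-endian) → word 0x11d3a427
mode:20 @ bit 0 → (0x11d3a427>>0)&0xfffff = 0x3a427
slot:12 @ bit 20 → (0x11d3a427>>20)&0xfff = 0x11d  ←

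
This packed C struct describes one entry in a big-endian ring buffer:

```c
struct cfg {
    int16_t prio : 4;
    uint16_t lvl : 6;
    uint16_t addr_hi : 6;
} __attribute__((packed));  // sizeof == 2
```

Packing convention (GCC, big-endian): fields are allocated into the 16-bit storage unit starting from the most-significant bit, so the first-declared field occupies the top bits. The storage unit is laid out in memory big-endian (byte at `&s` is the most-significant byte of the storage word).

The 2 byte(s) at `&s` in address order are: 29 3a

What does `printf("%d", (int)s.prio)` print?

[0]=0x29 [1]=0x3a (big-endian) → word 0x293a
prio:4 @ bit 12 → (0x293a>>12)&0xf = 0x2  ←
lvl:6 @ bit 6 → (0x293a>>6)&0x3f = 0x24
addr_hi:6 @ bit 0 → (0x293a>>0)&0x3f = 0x3a
prio signed 4b, MSB=0: value = 2

2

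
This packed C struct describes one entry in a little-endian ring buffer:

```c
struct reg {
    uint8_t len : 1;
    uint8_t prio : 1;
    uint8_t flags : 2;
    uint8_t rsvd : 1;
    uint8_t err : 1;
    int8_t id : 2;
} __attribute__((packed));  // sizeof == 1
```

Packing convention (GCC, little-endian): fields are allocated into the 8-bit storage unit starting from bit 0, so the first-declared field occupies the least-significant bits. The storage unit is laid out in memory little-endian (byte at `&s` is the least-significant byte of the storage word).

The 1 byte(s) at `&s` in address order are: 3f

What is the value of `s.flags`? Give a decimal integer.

3

[0]=0x3f (little-endian) → word 0x3f
len [0+:1] = (word>>0) & 0x1 = 1
prio [1+:1] = (word>>1) & 0x1 = 1
flags [2+:2] = (word>>2) & 0x3 = 3  ←
rsvd [4+:1] = (word>>4) & 0x1 = 1
err [5+:1] = (word>>5) & 0x1 = 1
id [6+:2] = (word>>6) & 0x3 = 0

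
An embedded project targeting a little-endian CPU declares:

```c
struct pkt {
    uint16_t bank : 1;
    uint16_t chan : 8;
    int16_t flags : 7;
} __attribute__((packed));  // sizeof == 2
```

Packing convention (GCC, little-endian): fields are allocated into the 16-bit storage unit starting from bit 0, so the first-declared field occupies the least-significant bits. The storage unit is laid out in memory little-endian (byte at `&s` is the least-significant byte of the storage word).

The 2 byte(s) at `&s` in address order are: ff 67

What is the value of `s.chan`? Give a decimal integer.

255

[0]=0xff [1]=0x67 (little-endian) → word 0x67ff
bank:1 @ bit 0 → (0x67ff>>0)&0x1 = 0x1
chan:8 @ bit 1 → (0x67ff>>1)&0xff = 0xff  ←
flags:7 @ bit 9 → (0x67ff>>9)&0x7f = 0x33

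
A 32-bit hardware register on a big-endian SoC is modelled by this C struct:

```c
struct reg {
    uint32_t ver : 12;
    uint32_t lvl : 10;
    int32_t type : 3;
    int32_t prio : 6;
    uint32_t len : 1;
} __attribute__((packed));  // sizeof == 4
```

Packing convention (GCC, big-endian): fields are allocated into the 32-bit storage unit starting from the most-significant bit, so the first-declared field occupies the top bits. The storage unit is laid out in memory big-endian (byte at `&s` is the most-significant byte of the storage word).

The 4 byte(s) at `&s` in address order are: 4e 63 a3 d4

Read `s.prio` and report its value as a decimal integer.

-22

[0]=0x4e [1]=0x63 [2]=0xa3 [3]=0xd4 (big-endian) → word 0x4e63a3d4
ver:12 @ bit 20 → (0x4e63a3d4>>20)&0xfff = 0x4e6
lvl:10 @ bit 10 → (0x4e63a3d4>>10)&0x3ff = 0xe8
type:3 @ bit 7 → (0x4e63a3d4>>7)&0x7 = 0x7
prio:6 @ bit 1 → (0x4e63a3d4>>1)&0x3f = 0x2a  ←
len:1 @ bit 0 → (0x4e63a3d4>>0)&0x1 = 0x0
prio signed 6b, MSB=1: 42 - 64 = -22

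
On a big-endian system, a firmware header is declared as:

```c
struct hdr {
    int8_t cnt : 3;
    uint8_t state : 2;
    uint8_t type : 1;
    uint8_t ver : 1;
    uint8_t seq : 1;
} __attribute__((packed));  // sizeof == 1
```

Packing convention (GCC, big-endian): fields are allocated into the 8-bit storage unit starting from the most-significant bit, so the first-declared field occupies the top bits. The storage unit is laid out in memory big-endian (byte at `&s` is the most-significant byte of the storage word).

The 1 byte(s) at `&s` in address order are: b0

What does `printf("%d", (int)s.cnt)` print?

-3

[0]=0xb0 (big-endian) → word 0xb0
cnt:3 @ bit 5 → (0xb0>>5)&0x7 = 0x5  ←
state:2 @ bit 3 → (0xb0>>3)&0x3 = 0x2
type:1 @ bit 2 → (0xb0>>2)&0x1 = 0x0
ver:1 @ bit 1 → (0xb0>>1)&0x1 = 0x0
seq:1 @ bit 0 → (0xb0>>0)&0x1 = 0x0
cnt signed 3b, MSB=1: 5 - 8 = -3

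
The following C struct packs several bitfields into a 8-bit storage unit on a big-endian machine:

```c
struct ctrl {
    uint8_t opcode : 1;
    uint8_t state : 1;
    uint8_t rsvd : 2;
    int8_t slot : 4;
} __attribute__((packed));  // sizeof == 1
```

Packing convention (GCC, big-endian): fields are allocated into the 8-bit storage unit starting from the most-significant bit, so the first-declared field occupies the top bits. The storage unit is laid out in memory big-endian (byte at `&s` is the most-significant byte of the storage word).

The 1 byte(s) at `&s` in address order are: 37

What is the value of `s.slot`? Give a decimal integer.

[0]=0x37 (big-endian) → word 0x37
opcode:1 @ bit 7 → (0x37>>7)&0x1 = 0x0
state:1 @ bit 6 → (0x37>>6)&0x1 = 0x0
rsvd:2 @ bit 4 → (0x37>>4)&0x3 = 0x3
slot:4 @ bit 0 → (0x37>>0)&0xf = 0x7  ←
slot signed 4b, MSB=0: value = 7

7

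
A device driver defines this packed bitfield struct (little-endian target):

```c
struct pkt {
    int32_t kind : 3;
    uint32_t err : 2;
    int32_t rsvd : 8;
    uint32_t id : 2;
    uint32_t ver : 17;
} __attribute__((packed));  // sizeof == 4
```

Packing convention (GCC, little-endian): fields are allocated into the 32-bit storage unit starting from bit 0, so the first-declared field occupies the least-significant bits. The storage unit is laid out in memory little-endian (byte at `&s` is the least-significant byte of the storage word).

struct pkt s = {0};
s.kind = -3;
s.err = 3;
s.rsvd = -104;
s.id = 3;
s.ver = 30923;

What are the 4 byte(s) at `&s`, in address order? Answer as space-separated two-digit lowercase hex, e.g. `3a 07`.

1d f3 65 3c

[0+:3] kind=-3 & 0x7 = 0x5; word=0x00000005
[3+:2] err=3 & 0x3 = 0x3; word=0x0000001d
[5+:8] rsvd=-104 & 0xff = 0x98; word=0x0000131d
[13+:2] id=3 & 0x3 = 0x3; word=0x0000731d
[15+:17] ver=30923 & 0x1ffff = 0x78cb; word=0x3c65f31d
word = 0x3c65f31d → little-endian bytes:
  [0]=0x1d  [1]=0xf3  [2]=0x65  [3]=0x3c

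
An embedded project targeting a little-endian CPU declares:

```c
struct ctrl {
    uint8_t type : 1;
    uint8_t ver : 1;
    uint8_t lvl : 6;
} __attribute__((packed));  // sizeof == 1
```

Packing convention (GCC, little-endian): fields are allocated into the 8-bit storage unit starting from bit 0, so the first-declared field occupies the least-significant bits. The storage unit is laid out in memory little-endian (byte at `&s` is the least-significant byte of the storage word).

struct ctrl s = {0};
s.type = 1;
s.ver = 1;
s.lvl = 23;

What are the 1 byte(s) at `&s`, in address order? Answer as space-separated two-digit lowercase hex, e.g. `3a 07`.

5f

[0+:1] type=1 & 0x1 = 0x1; word=0x01
[1+:1] ver=1 & 0x1 = 0x1; word=0x03
[2+:6] lvl=23 & 0x3f = 0x17; word=0x5f
word = 0x5f → little-endian bytes:
  [0]=0x5f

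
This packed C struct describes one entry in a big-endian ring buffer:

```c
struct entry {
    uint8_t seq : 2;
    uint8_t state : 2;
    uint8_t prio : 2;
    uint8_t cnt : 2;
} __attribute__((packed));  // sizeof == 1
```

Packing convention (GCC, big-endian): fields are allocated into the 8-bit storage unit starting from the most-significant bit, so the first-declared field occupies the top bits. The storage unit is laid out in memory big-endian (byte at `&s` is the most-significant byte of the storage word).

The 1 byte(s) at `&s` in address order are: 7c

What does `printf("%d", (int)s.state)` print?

[0]=0x7c (big-endian) → word 0x7c
seq:2 @ bit 6 → (0x7c>>6)&0x3 = 0x1
state:2 @ bit 4 → (0x7c>>4)&0x3 = 0x3  ←
prio:2 @ bit 2 → (0x7c>>2)&0x3 = 0x3
cnt:2 @ bit 0 → (0x7c>>0)&0x3 = 0x0

3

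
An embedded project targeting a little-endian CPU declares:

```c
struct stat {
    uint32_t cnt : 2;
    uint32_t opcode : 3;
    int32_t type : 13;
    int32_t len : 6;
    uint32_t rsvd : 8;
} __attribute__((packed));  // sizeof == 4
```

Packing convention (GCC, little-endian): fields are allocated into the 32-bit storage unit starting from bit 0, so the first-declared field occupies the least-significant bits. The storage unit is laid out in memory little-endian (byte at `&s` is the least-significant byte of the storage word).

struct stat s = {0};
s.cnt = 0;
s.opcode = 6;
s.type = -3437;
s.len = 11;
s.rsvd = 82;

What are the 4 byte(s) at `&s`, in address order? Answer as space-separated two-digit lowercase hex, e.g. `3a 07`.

78 52 2e 52

[0+:2] cnt=0 & 0x3 = 0x0; word=0x00000000
[2+:3] opcode=6 & 0x7 = 0x6; word=0x00000018
[5+:13] type=-3437 & 0x1fff = 0x1293; word=0x00025278
[18+:6] len=11 & 0x3f = 0xb; word=0x002e5278
[24+:8] rsvd=82 & 0xff = 0x52; word=0x522e5278
word = 0x522e5278 → little-endian bytes:
  [0]=0x78  [1]=0x52  [2]=0x2e  [3]=0x52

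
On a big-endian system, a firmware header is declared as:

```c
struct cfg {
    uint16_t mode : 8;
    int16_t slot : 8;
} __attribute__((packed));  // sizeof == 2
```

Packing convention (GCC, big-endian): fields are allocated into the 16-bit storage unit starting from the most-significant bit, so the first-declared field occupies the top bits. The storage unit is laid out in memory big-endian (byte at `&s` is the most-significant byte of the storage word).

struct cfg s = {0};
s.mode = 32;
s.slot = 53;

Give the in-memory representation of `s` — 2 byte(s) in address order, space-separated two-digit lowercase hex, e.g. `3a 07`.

[8+:8] mode=32 & 0xff = 0x20; word=0x2000
[0+:8] slot=53 & 0xff = 0x35; word=0x2035
word = 0x2035 → big-endian bytes:
  [0]=0x20  [1]=0x35

20 35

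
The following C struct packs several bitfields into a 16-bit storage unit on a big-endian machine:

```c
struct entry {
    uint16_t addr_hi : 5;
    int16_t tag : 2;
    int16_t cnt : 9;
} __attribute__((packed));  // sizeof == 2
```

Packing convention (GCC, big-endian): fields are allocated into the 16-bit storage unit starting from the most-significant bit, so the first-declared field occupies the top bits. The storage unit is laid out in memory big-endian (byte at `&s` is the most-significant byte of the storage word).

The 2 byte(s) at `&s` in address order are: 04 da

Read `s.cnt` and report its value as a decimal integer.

218

[0]=0x04 [1]=0xda (big-endian) → word 0x04da
addr_hi:5 @ bit 11 → (0x04da>>11)&0x1f = 0x0
tag:2 @ bit 9 → (0x04da>>9)&0x3 = 0x2
cnt:9 @ bit 0 → (0x04da>>0)&0x1ff = 0xda  ←
cnt signed 9b, MSB=0: value = 218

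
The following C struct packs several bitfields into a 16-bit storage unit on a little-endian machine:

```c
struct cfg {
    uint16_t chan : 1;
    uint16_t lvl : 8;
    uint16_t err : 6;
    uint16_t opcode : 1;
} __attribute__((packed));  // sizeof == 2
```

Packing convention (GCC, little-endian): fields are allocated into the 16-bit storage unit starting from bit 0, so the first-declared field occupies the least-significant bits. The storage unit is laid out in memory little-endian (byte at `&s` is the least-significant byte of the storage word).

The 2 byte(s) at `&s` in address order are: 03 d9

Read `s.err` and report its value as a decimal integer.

44

[0]=0x03 [1]=0xd9 (little-endian) → word 0xd903
chan [0+:1] = (word>>0) & 0x1 = 1
lvl [1+:8] = (word>>1) & 0xff = 129
err [9+:6] = (word>>9) & 0x3f = 44  ←
opcode [15+:1] = (word>>15) & 0x1 = 1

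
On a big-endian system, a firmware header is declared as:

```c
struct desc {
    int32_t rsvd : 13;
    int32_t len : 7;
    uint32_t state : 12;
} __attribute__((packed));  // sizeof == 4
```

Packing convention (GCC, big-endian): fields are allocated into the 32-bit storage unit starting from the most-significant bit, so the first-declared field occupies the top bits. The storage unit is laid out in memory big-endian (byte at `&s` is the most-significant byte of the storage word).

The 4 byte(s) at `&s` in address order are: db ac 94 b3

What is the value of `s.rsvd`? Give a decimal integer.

-1163

[0]=0xdb [1]=0xac [2]=0x94 [3]=0xb3 (big-endian) → word 0xdbac94b3
rsvd [19+:13] = (word>>19) & 0x1fff = 7029  ←
len [12+:7] = (word>>12) & 0x7f = 73
state [0+:12] = (word>>0) & 0xfff = 1203
rsvd signed 13b, MSB=1: 7029 - 8192 = -1163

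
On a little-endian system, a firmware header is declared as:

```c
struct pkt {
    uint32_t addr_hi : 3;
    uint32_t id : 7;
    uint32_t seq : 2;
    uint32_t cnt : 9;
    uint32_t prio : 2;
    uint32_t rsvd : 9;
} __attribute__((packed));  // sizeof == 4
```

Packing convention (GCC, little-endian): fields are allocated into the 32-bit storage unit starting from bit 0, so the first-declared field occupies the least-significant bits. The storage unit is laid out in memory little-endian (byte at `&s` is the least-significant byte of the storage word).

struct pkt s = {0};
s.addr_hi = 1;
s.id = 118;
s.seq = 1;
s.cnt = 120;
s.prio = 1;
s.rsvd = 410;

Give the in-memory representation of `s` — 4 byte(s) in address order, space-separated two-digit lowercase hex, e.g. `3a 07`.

addr_hi (3b) val=1 bits=0x1 at bit 0: 0x00000001
id (7b) val=118 bits=0x76 at bit 3: 0x000003b1
seq (2b) val=1 bits=0x1 at bit 10: 0x000007b1
cnt (9b) val=120 bits=0x78 at bit 12: 0x000787b1
prio (2b) val=1 bits=0x1 at bit 21: 0x002787b1
rsvd (9b) val=410 bits=0x19a at bit 23: 0xcd2787b1
word = 0xcd2787b1 → little-endian bytes:
  [0]=0xb1  [1]=0x87  [2]=0x27  [3]=0xcd

b1 87 27 cd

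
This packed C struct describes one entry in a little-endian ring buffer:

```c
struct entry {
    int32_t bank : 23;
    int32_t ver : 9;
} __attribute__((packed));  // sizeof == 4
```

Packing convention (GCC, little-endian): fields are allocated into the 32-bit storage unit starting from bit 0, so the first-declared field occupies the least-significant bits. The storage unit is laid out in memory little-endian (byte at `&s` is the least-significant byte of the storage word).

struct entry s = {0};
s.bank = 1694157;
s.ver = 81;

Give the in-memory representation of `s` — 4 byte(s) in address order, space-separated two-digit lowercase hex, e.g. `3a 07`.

bank:23 = 1694157 → 0x19d9cd << 0 → word 0x0019d9cd
ver:9 = 81 → 0x51 << 23 → word 0x2899d9cd
word = 0x2899d9cd → little-endian bytes:
  [0]=0xcd  [1]=0xd9  [2]=0x99  [3]=0x28

cd d9 99 28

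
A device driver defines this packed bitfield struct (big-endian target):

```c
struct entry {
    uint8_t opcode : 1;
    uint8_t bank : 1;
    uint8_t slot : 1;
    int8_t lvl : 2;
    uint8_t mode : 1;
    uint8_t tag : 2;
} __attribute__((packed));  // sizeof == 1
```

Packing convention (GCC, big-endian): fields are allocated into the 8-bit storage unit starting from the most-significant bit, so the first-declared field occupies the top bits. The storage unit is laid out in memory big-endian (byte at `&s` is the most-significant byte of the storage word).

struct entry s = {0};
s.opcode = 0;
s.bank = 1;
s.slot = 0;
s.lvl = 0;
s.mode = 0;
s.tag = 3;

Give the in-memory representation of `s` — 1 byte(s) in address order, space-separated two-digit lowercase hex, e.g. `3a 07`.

43

opcode (1b) val=0 bits=0x0 at bit 7: 0x00
bank (1b) val=1 bits=0x1 at bit 6: 0x40
slot (1b) val=0 bits=0x0 at bit 5: 0x40
lvl (2b) val=0 bits=0x0 at bit 3: 0x40
mode (1b) val=0 bits=0x0 at bit 2: 0x40
tag (2b) val=3 bits=0x3 at bit 0: 0x43
word = 0x43 → big-endian bytes:
  [0]=0x43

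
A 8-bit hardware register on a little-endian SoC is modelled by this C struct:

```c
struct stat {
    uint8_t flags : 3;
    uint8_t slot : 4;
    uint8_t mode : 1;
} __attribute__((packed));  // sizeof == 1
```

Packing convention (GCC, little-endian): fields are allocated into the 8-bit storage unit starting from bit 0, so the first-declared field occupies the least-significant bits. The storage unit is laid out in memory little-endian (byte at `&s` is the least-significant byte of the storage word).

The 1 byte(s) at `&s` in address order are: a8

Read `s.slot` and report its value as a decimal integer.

5

[0]=0xa8 (little-endian) → word 0xa8
flags [0+:3] = (word>>0) & 0x7 = 0
slot [3+:4] = (word>>3) & 0xf = 5  ←
mode [7+:1] = (word>>7) & 0x1 = 1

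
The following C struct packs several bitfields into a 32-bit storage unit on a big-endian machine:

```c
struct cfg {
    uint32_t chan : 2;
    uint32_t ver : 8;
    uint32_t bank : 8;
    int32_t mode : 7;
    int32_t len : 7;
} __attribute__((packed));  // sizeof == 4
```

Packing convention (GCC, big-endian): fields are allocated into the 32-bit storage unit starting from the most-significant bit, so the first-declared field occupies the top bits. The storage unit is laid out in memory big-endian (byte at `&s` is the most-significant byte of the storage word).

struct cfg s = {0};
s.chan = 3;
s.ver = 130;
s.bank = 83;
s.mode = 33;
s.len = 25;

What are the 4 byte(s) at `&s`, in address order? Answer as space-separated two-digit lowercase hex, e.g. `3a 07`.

e0 94 d0 99

[30+:2] chan=3 & 0x3 = 0x3; word=0xc0000000
[22+:8] ver=130 & 0xff = 0x82; word=0xe0800000
[14+:8] bank=83 & 0xff = 0x53; word=0xe094c000
[7+:7] mode=33 & 0x7f = 0x21; word=0xe094d080
[0+:7] len=25 & 0x7f = 0x19; word=0xe094d099
word = 0xe094d099 → big-endian bytes:
  [0]=0xe0  [1]=0x94  [2]=0xd0  [3]=0x99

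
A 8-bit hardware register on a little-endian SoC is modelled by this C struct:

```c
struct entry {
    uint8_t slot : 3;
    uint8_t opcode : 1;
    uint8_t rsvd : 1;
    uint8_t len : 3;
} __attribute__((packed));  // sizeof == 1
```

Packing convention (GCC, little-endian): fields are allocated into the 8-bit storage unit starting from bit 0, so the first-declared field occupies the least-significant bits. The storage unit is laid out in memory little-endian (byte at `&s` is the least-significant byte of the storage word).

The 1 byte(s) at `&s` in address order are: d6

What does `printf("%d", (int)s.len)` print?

6

[0]=0xd6 (little-endian) → word 0xd6
slot:3 @ bit 0 → (0xd6>>0)&0x7 = 0x6
opcode:1 @ bit 3 → (0xd6>>3)&0x1 = 0x0
rsvd:1 @ bit 4 → (0xd6>>4)&0x1 = 0x1
len:3 @ bit 5 → (0xd6>>5)&0x7 = 0x6  ←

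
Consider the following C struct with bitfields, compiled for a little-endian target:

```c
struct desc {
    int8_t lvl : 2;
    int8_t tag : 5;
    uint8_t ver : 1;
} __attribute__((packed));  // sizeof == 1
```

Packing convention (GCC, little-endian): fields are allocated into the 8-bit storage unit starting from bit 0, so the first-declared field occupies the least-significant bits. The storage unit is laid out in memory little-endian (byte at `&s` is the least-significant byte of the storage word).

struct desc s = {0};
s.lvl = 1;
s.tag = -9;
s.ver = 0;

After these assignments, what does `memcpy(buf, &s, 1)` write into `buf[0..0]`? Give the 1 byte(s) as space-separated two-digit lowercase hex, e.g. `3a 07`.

5d

[0+:2] lvl=1 & 0x3 = 0x1; word=0x01
[2+:5] tag=-9 & 0x1f = 0x17; word=0x5d
[7+:1] ver=0 & 0x1 = 0x0; word=0x5d
word = 0x5d → little-endian bytes:
  [0]=0x5d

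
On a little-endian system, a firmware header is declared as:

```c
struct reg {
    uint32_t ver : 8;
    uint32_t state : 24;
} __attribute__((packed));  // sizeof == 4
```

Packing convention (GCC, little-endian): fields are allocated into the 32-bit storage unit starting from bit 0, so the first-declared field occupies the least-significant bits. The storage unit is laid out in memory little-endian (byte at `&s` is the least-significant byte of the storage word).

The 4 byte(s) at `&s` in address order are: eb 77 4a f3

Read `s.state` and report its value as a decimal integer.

[0]=0xeb [1]=0x77 [2]=0x4a [3]=0xf3 (little-endian) → word 0xf34a77eb
ver [0+:8] = (word>>0) & 0xff = 235
state [8+:24] = (word>>8) & 0xffffff = 15944311  ←

15944311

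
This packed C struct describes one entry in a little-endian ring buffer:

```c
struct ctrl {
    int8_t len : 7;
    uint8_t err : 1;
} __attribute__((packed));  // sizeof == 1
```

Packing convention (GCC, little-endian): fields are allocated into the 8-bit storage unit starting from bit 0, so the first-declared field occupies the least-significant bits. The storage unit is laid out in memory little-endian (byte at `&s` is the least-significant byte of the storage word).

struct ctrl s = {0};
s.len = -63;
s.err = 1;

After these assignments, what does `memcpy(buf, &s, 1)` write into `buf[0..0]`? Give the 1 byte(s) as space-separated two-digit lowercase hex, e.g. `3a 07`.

len (7b) val=-63 bits=0x41 at bit 0: 0x41
err (1b) val=1 bits=0x1 at bit 7: 0xc1
word = 0xc1 → little-endian bytes:
  [0]=0xc1

c1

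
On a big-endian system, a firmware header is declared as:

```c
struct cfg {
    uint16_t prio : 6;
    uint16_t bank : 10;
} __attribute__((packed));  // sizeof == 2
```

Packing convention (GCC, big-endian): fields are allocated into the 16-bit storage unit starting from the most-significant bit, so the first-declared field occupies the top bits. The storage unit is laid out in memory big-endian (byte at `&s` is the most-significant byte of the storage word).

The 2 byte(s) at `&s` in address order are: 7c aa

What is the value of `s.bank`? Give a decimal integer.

[0]=0x7c [1]=0xaa (big-endian) → word 0x7caa
prio:6 @ bit 10 → (0x7caa>>10)&0x3f = 0x1f
bank:10 @ bit 0 → (0x7caa>>0)&0x3ff = 0xaa  ←

170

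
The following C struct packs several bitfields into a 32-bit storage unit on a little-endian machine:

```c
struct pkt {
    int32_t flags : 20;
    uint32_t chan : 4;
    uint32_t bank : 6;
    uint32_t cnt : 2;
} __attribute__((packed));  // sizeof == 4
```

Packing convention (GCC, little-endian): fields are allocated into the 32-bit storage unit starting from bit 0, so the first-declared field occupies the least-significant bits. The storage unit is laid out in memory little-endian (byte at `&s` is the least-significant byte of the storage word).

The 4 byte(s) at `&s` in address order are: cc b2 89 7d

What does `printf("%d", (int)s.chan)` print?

8

[0]=0xcc [1]=0xb2 [2]=0x89 [3]=0x7d (little-endian) → word 0x7d89b2cc
flags:20 @ bit 0 → (0x7d89b2cc>>0)&0xfffff = 0x9b2cc
chan:4 @ bit 20 → (0x7d89b2cc>>20)&0xf = 0x8  ←
bank:6 @ bit 24 → (0x7d89b2cc>>24)&0x3f = 0x3d
cnt:2 @ bit 30 → (0x7d89b2cc>>30)&0x3 = 0x1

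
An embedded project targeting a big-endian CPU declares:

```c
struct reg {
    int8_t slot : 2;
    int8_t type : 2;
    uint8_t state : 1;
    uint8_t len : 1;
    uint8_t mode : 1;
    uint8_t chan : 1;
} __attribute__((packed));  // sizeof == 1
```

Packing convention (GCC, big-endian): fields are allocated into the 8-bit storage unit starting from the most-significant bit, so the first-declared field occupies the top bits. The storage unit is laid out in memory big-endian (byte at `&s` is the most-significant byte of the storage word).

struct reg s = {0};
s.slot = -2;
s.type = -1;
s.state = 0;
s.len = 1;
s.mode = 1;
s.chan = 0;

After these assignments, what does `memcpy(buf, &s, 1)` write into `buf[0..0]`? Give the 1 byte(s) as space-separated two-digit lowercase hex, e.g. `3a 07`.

[6+:2] slot=-2 & 0x3 = 0x2; word=0x80
[4+:2] type=-1 & 0x3 = 0x3; word=0xb0
[3+:1] state=0 & 0x1 = 0x0; word=0xb0
[2+:1] len=1 & 0x1 = 0x1; word=0xb4
[1+:1] mode=1 & 0x1 = 0x1; word=0xb6
[0+:1] chan=0 & 0x1 = 0x0; word=0xb6
word = 0xb6 → big-endian bytes:
  [0]=0xb6

b6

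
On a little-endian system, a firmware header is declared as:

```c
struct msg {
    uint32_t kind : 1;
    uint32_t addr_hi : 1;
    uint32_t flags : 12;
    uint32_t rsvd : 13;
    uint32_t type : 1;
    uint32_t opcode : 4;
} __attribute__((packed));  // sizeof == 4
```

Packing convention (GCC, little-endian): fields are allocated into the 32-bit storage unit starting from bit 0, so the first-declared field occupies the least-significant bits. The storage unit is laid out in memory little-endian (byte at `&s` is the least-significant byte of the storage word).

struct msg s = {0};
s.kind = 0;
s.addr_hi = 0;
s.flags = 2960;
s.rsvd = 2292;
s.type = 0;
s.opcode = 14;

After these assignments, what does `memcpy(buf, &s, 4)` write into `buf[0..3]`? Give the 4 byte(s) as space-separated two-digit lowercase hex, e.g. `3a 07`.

kind (1b) val=0 bits=0x0 at bit 0: 0x00000000
addr_hi (1b) val=0 bits=0x0 at bit 1: 0x00000000
flags (12b) val=2960 bits=0xb90 at bit 2: 0x00002e40
rsvd (13b) val=2292 bits=0x8f4 at bit 14: 0x023d2e40
type (1b) val=0 bits=0x0 at bit 27: 0x023d2e40
opcode (4b) val=14 bits=0xe at bit 28: 0xe23d2e40
word = 0xe23d2e40 → little-endian bytes:
  [0]=0x40  [1]=0x2e  [2]=0x3d  [3]=0xe2

40 2e 3d e2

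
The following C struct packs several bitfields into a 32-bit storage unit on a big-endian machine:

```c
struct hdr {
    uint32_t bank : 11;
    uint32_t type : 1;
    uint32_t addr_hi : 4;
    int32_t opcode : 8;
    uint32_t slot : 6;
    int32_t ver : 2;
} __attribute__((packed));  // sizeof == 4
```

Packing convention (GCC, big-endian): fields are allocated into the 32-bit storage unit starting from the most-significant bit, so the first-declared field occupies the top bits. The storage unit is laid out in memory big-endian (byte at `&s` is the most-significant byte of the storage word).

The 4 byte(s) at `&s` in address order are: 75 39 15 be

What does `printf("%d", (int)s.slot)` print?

47

[0]=0x75 [1]=0x39 [2]=0x15 [3]=0xbe (big-endian) → word 0x753915be
bank:11 @ bit 21 → (0x753915be>>21)&0x7ff = 0x3a9
type:1 @ bit 20 → (0x753915be>>20)&0x1 = 0x1
addr_hi:4 @ bit 16 → (0x753915be>>16)&0xf = 0x9
opcode:8 @ bit 8 → (0x753915be>>8)&0xff = 0x15
slot:6 @ bit 2 → (0x753915be>>2)&0x3f = 0x2f  ←
ver:2 @ bit 0 → (0x753915be>>0)&0x3 = 0x2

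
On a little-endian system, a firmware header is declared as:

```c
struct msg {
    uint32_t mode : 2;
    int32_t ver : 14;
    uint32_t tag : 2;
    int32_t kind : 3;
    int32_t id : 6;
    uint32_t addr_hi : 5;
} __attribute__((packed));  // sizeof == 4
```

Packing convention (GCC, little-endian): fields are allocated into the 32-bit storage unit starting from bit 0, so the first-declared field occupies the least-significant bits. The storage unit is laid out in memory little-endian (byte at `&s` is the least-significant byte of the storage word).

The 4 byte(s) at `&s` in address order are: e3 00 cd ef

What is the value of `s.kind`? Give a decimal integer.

[0]=0xe3 [1]=0x00 [2]=0xcd [3]=0xef (little-endian) → word 0xefcd00e3
mode:2 @ bit 0 → (0xefcd00e3>>0)&0x3 = 0x3
ver:14 @ bit 2 → (0xefcd00e3>>2)&0x3fff = 0x38
tag:2 @ bit 16 → (0xefcd00e3>>16)&0x3 = 0x1
kind:3 @ bit 18 → (0xefcd00e3>>18)&0x7 = 0x3  ←
id:6 @ bit 21 → (0xefcd00e3>>21)&0x3f = 0x3e
addr_hi:5 @ bit 27 → (0xefcd00e3>>27)&0x1f = 0x1d
kind signed 3b, MSB=0: value = 3

3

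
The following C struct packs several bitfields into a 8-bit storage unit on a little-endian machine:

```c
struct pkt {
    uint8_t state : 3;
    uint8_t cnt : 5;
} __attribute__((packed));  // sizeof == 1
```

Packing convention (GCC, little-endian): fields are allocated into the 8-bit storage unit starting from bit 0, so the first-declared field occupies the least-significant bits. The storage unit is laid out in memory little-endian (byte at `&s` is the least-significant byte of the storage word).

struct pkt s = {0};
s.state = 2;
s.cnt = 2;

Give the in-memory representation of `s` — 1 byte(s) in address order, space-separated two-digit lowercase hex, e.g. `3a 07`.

12

[0+:3] state=2 & 0x7 = 0x2; word=0x02
[3+:5] cnt=2 & 0x1f = 0x2; word=0x12
word = 0x12 → little-endian bytes:
  [0]=0x12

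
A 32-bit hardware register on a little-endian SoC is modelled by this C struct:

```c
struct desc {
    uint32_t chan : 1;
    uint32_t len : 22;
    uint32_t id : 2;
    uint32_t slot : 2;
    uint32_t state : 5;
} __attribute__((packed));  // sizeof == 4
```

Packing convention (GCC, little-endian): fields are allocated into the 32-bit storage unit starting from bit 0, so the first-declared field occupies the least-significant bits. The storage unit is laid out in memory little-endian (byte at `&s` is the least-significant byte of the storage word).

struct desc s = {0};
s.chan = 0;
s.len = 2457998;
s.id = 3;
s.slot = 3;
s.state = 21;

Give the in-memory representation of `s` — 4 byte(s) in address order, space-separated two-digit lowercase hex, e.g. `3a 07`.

1c 03 cb af

chan:1 = 0 → 0x0 << 0 → word 0x00000000
len:22 = 2457998 → 0x25818e << 1 → word 0x004b031c
id:2 = 3 → 0x3 << 23 → word 0x01cb031c
slot:2 = 3 → 0x3 << 25 → word 0x07cb031c
state:5 = 21 → 0x15 << 27 → word 0xafcb031c
word = 0xafcb031c → little-endian bytes:
  [0]=0x1c  [1]=0x03  [2]=0xcb  [3]=0xaf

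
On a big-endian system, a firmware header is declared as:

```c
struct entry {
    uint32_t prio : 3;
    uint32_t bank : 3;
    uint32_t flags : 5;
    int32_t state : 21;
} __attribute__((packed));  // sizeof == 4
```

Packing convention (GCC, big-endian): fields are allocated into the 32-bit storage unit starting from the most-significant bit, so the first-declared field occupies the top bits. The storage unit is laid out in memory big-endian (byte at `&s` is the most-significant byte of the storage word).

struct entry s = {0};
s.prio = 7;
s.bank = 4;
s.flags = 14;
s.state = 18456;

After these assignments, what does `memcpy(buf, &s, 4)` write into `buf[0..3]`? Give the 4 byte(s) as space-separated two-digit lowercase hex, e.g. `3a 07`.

prio (3b) val=7 bits=0x7 at bit 29: 0xe0000000
bank (3b) val=4 bits=0x4 at bit 26: 0xf0000000
flags (5b) val=14 bits=0xe at bit 21: 0xf1c00000
state (21b) val=18456 bits=0x4818 at bit 0: 0xf1c04818
word = 0xf1c04818 → big-endian bytes:
  [0]=0xf1  [1]=0xc0  [2]=0x48  [3]=0x18

f1 c0 48 18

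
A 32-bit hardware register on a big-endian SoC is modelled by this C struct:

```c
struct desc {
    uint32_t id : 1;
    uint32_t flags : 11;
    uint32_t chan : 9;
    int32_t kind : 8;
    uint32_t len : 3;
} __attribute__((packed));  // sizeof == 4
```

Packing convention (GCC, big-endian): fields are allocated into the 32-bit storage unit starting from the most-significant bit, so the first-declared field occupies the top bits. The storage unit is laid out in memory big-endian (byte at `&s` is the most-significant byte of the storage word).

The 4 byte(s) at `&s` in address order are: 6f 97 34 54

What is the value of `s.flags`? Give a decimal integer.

1785

[0]=0x6f [1]=0x97 [2]=0x34 [3]=0x54 (big-endian) → word 0x6f973454
id:1 @ bit 31 → (0x6f973454>>31)&0x1 = 0x0
flags:11 @ bit 20 → (0x6f973454>>20)&0x7ff = 0x6f9  ←
chan:9 @ bit 11 → (0x6f973454>>11)&0x1ff = 0xe6
kind:8 @ bit 3 → (0x6f973454>>3)&0xff = 0x8a
len:3 @ bit 0 → (0x6f973454>>0)&0x7 = 0x4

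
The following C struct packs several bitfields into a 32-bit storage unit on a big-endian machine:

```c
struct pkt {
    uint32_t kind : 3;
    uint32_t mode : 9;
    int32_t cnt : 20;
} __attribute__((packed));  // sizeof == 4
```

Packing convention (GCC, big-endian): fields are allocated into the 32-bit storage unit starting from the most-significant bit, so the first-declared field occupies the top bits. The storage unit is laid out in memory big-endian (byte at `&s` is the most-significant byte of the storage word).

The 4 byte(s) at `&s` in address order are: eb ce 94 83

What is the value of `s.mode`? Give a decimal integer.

188

[0]=0xeb [1]=0xce [2]=0x94 [3]=0x83 (big-endian) → word 0xebce9483
kind:3 @ bit 29 → (0xebce9483>>29)&0x7 = 0x7
mode:9 @ bit 20 → (0xebce9483>>20)&0x1ff = 0xbc  ←
cnt:20 @ bit 0 → (0xebce9483>>0)&0xfffff = 0xe9483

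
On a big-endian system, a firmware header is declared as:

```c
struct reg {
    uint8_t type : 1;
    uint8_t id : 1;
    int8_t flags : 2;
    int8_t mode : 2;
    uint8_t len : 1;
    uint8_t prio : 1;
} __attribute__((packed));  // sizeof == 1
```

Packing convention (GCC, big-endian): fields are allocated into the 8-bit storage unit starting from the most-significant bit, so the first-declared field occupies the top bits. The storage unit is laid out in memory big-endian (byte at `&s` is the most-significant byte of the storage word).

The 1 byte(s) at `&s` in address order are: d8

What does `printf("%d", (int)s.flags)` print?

[0]=0xd8 (big-endian) → word 0xd8
type:1 @ bit 7 → (0xd8>>7)&0x1 = 0x1
id:1 @ bit 6 → (0xd8>>6)&0x1 = 0x1
flags:2 @ bit 4 → (0xd8>>4)&0x3 = 0x1  ←
mode:2 @ bit 2 → (0xd8>>2)&0x3 = 0x2
len:1 @ bit 1 → (0xd8>>1)&0x1 = 0x0
prio:1 @ bit 0 → (0xd8>>0)&0x1 = 0x0
flags signed 2b, MSB=0: value = 1

1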